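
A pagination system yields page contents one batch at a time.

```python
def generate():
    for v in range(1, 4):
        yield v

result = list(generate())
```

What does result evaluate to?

Step 1: The generator yields each value from range(1, 4).
Step 2: list() consumes all yields: [1, 2, 3].
Therefore result = [1, 2, 3].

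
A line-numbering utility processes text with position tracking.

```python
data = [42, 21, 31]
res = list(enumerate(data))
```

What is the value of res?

Step 1: enumerate pairs each element with its index:
  (0, 42)
  (1, 21)
  (2, 31)
Therefore res = [(0, 42), (1, 21), (2, 31)].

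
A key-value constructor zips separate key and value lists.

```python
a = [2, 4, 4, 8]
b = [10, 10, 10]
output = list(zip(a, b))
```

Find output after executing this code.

Step 1: zip stops at shortest (len(a)=4, len(b)=3):
  Index 0: (2, 10)
  Index 1: (4, 10)
  Index 2: (4, 10)
Step 2: Last element of a (8) has no pair, dropped.
Therefore output = [(2, 10), (4, 10), (4, 10)].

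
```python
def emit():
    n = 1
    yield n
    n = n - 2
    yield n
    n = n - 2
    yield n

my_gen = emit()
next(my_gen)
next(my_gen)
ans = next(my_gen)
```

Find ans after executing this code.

Step 1: Trace through generator execution:
  Yield 1: n starts at 1, yield 1
  Yield 2: n = 1 - 2 = -1, yield -1
  Yield 3: n = -1 - 2 = -3, yield -3
Step 2: First next() gets 1, second next() gets the second value, third next() yields -3.
Therefore ans = -3.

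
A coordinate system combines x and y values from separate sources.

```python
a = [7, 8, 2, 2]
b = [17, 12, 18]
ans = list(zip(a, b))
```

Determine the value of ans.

Step 1: zip stops at shortest (len(a)=4, len(b)=3):
  Index 0: (7, 17)
  Index 1: (8, 12)
  Index 2: (2, 18)
Step 2: Last element of a (2) has no pair, dropped.
Therefore ans = [(7, 17), (8, 12), (2, 18)].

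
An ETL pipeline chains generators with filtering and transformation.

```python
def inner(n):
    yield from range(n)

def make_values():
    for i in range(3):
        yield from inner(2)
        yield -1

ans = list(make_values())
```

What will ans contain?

Step 1: For each i in range(3):
  i=0: yield from inner(2) -> [0, 1], then yield -1
  i=1: yield from inner(2) -> [0, 1], then yield -1
  i=2: yield from inner(2) -> [0, 1], then yield -1
Therefore ans = [0, 1, -1, 0, 1, -1, 0, 1, -1].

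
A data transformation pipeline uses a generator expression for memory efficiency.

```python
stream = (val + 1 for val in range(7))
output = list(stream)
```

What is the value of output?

Step 1: For each val in range(7), compute val+1:
  val=0: 0+1 = 1
  val=1: 1+1 = 2
  val=2: 2+1 = 3
  val=3: 3+1 = 4
  val=4: 4+1 = 5
  val=5: 5+1 = 6
  val=6: 6+1 = 7
Therefore output = [1, 2, 3, 4, 5, 6, 7].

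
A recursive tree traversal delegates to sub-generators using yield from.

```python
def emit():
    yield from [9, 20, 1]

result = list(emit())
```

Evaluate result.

Step 1: yield from delegates to the iterable, yielding each element.
Step 2: Collected values: [9, 20, 1].
Therefore result = [9, 20, 1].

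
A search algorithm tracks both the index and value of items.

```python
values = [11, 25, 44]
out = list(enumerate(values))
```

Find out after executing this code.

Step 1: enumerate pairs each element with its index:
  (0, 11)
  (1, 25)
  (2, 44)
Therefore out = [(0, 11), (1, 25), (2, 44)].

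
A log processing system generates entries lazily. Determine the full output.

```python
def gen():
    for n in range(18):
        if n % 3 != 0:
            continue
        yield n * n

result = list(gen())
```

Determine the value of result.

Step 1: Only yield n**2 when n is divisible by 3:
  n=0: 0 % 3 == 0, yield 0**2 = 0
  n=3: 3 % 3 == 0, yield 3**2 = 9
  n=6: 6 % 3 == 0, yield 6**2 = 36
  n=9: 9 % 3 == 0, yield 9**2 = 81
  n=12: 12 % 3 == 0, yield 12**2 = 144
  n=15: 15 % 3 == 0, yield 15**2 = 225
Therefore result = [0, 9, 36, 81, 144, 225].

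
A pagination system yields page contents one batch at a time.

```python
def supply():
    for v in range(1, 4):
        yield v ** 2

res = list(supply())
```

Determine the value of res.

Step 1: For each v in range(1, 4), yield v**2:
  v=1: yield 1**2 = 1
  v=2: yield 2**2 = 4
  v=3: yield 3**2 = 9
Therefore res = [1, 4, 9].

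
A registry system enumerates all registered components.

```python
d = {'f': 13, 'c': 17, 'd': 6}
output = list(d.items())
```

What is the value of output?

Step 1: d.items() returns (key, value) pairs in insertion order.
Therefore output = [('f', 13), ('c', 17), ('d', 6)].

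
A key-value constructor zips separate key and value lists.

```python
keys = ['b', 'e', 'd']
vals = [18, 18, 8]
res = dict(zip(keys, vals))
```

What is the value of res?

Step 1: zip pairs keys with values:
  'b' -> 18
  'e' -> 18
  'd' -> 8
Therefore res = {'b': 18, 'e': 18, 'd': 8}.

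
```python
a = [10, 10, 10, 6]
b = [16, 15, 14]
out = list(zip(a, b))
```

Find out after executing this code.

Step 1: zip stops at shortest (len(a)=4, len(b)=3):
  Index 0: (10, 16)
  Index 1: (10, 15)
  Index 2: (10, 14)
Step 2: Last element of a (6) has no pair, dropped.
Therefore out = [(10, 16), (10, 15), (10, 14)].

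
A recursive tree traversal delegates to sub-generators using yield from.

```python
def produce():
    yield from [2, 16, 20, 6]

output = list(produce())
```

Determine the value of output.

Step 1: yield from delegates to the iterable, yielding each element.
Step 2: Collected values: [2, 16, 20, 6].
Therefore output = [2, 16, 20, 6].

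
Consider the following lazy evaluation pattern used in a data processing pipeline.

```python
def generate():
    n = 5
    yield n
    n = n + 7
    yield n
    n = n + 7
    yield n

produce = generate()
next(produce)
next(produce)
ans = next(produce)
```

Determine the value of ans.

Step 1: Trace through generator execution:
  Yield 1: n starts at 5, yield 5
  Yield 2: n = 5 + 7 = 12, yield 12
  Yield 3: n = 12 + 7 = 19, yield 19
Step 2: First next() gets 5, second next() gets the second value, third next() yields 19.
Therefore ans = 19.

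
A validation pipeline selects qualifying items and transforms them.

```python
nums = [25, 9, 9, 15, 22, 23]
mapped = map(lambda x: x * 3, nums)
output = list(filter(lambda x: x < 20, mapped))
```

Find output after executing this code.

Step 1: Map x * 3:
  25 -> 75
  9 -> 27
  9 -> 27
  15 -> 45
  22 -> 66
  23 -> 69
Step 2: Filter for < 20:
  75: removed
  27: removed
  27: removed
  45: removed
  66: removed
  69: removed
Therefore output = [].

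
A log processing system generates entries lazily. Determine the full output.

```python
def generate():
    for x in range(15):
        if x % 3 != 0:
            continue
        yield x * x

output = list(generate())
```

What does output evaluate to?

Step 1: Only yield x**2 when x is divisible by 3:
  x=0: 0 % 3 == 0, yield 0**2 = 0
  x=3: 3 % 3 == 0, yield 3**2 = 9
  x=6: 6 % 3 == 0, yield 6**2 = 36
  x=9: 9 % 3 == 0, yield 9**2 = 81
  x=12: 12 % 3 == 0, yield 12**2 = 144
Therefore output = [0, 9, 36, 81, 144].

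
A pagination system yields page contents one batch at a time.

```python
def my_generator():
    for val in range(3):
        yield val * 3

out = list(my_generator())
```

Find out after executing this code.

Step 1: For each val in range(3), yield val * 3:
  val=0: yield 0 * 3 = 0
  val=1: yield 1 * 3 = 3
  val=2: yield 2 * 3 = 6
Therefore out = [0, 3, 6].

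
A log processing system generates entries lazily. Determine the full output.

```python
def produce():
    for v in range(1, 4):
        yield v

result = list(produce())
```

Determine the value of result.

Step 1: The generator yields each value from range(1, 4).
Step 2: list() consumes all yields: [1, 2, 3].
Therefore result = [1, 2, 3].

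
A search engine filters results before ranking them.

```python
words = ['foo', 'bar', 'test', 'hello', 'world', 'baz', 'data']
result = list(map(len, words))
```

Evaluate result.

Step 1: Map len() to each word:
  'foo' -> 3
  'bar' -> 3
  'test' -> 4
  'hello' -> 5
  'world' -> 5
  'baz' -> 3
  'data' -> 4
Therefore result = [3, 3, 4, 5, 5, 3, 4].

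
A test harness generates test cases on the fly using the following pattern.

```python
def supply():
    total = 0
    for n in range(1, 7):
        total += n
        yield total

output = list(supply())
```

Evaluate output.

Step 1: Generator accumulates running sum:
  n=1: total = 1, yield 1
  n=2: total = 3, yield 3
  n=3: total = 6, yield 6
  n=4: total = 10, yield 10
  n=5: total = 15, yield 15
  n=6: total = 21, yield 21
Therefore output = [1, 3, 6, 10, 15, 21].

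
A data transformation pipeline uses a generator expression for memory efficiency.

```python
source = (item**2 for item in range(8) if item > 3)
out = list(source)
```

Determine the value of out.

Step 1: For range(8), keep item > 3, then square:
  item=0: 0 <= 3, excluded
  item=1: 1 <= 3, excluded
  item=2: 2 <= 3, excluded
  item=3: 3 <= 3, excluded
  item=4: 4 > 3, yield 4**2 = 16
  item=5: 5 > 3, yield 5**2 = 25
  item=6: 6 > 3, yield 6**2 = 36
  item=7: 7 > 3, yield 7**2 = 49
Therefore out = [16, 25, 36, 49].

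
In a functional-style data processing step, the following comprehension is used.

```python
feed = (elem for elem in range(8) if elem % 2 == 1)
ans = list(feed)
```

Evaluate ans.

Step 1: Filter range(8) keeping only odd values:
  elem=0: even, excluded
  elem=1: odd, included
  elem=2: even, excluded
  elem=3: odd, included
  elem=4: even, excluded
  elem=5: odd, included
  elem=6: even, excluded
  elem=7: odd, included
Therefore ans = [1, 3, 5, 7].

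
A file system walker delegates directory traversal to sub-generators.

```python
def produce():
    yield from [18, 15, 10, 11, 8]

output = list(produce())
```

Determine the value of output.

Step 1: yield from delegates to the iterable, yielding each element.
Step 2: Collected values: [18, 15, 10, 11, 8].
Therefore output = [18, 15, 10, 11, 8].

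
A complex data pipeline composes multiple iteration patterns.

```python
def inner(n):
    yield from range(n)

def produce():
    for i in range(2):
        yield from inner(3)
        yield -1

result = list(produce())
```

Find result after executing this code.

Step 1: For each i in range(2):
  i=0: yield from inner(3) -> [0, 1, 2], then yield -1
  i=1: yield from inner(3) -> [0, 1, 2], then yield -1
Therefore result = [0, 1, 2, -1, 0, 1, 2, -1].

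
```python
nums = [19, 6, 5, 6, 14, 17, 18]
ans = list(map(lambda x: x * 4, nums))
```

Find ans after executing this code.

Step 1: Apply lambda x: x * 4 to each element:
  19 -> 76
  6 -> 24
  5 -> 20
  6 -> 24
  14 -> 56
  17 -> 68
  18 -> 72
Therefore ans = [76, 24, 20, 24, 56, 68, 72].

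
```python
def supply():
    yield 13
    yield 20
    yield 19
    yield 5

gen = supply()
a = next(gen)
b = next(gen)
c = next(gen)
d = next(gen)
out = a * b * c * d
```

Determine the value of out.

Step 1: Create generator and consume all values:
  a = next(gen) = 13
  b = next(gen) = 20
  c = next(gen) = 19
  d = next(gen) = 5
Step 2: out = 13 * 20 * 19 * 5 = 24700.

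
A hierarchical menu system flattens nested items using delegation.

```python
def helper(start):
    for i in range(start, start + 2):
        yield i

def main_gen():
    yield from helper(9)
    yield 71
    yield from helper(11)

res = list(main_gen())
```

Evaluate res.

Step 1: main_gen() delegates to helper(9):
  yield 9
  yield 10
Step 2: yield 71
Step 3: Delegates to helper(11):
  yield 11
  yield 12
Therefore res = [9, 10, 71, 11, 12].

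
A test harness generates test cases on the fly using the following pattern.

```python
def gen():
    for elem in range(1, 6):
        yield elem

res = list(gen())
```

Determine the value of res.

Step 1: The generator yields each value from range(1, 6).
Step 2: list() consumes all yields: [1, 2, 3, 4, 5].
Therefore res = [1, 2, 3, 4, 5].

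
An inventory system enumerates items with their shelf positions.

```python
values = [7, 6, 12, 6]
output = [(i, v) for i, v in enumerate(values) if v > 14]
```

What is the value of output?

Step 1: Filter enumerate([7, 6, 12, 6]) keeping v > 14:
  (0, 7): 7 <= 14, excluded
  (1, 6): 6 <= 14, excluded
  (2, 12): 12 <= 14, excluded
  (3, 6): 6 <= 14, excluded
Therefore output = [].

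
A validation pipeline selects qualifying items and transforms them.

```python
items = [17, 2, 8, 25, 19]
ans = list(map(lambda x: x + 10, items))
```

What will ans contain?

Step 1: Apply lambda x: x + 10 to each element:
  17 -> 27
  2 -> 12
  8 -> 18
  25 -> 35
  19 -> 29
Therefore ans = [27, 12, 18, 35, 29].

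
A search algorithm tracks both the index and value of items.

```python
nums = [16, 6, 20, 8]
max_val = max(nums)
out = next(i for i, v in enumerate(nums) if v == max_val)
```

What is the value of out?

Step 1: max([16, 6, 20, 8]) = 20.
Step 2: Find first index where value == 20:
  Index 0: 16 != 20
  Index 1: 6 != 20
  Index 2: 20 == 20, found!
Therefore out = 2.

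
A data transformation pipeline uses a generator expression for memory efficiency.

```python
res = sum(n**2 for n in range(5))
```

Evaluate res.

Step 1: Compute n**2 for each n in range(5):
  n=0: 0**2 = 0
  n=1: 1**2 = 1
  n=2: 2**2 = 4
  n=3: 3**2 = 9
  n=4: 4**2 = 16
Step 2: sum = 0 + 1 + 4 + 9 + 16 = 30.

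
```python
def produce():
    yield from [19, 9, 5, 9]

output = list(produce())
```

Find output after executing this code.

Step 1: yield from delegates to the iterable, yielding each element.
Step 2: Collected values: [19, 9, 5, 9].
Therefore output = [19, 9, 5, 9].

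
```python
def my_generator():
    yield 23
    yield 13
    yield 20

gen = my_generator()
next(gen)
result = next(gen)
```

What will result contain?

Step 1: my_generator() creates a generator.
Step 2: next(gen) yields 23 (consumed and discarded).
Step 3: next(gen) yields 13, assigned to result.
Therefore result = 13.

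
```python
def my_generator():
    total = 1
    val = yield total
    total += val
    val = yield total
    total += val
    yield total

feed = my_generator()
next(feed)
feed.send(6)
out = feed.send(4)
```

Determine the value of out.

Step 1: next() -> yield total=1.
Step 2: send(6) -> val=6, total = 1+6 = 7, yield 7.
Step 3: send(4) -> val=4, total = 7+4 = 11, yield 11.
Therefore out = 11.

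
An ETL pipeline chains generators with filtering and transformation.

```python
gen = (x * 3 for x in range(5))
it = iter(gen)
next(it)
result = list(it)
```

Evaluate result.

Step 1: Generator produces [0, 3, 6, 9, 12].
Step 2: next(it) consumes first element (0).
Step 3: list(it) collects remaining: [3, 6, 9, 12].
Therefore result = [3, 6, 9, 12].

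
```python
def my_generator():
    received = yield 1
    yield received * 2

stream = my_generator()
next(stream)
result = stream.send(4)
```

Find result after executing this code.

Step 1: next(stream) advances to first yield, producing 1.
Step 2: send(4) resumes, received = 4.
Step 3: yield received * 2 = 4 * 2 = 8.
Therefore result = 8.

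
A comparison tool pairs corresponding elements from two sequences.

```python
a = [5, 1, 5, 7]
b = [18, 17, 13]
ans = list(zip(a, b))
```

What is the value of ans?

Step 1: zip stops at shortest (len(a)=4, len(b)=3):
  Index 0: (5, 18)
  Index 1: (1, 17)
  Index 2: (5, 13)
Step 2: Last element of a (7) has no pair, dropped.
Therefore ans = [(5, 18), (1, 17), (5, 13)].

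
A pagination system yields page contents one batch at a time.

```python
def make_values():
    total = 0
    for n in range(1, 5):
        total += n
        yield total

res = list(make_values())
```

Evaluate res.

Step 1: Generator accumulates running sum:
  n=1: total = 1, yield 1
  n=2: total = 3, yield 3
  n=3: total = 6, yield 6
  n=4: total = 10, yield 10
Therefore res = [1, 3, 6, 10].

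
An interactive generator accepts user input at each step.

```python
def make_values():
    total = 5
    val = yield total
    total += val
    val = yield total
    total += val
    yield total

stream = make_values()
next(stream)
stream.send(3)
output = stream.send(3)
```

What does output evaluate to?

Step 1: next() -> yield total=5.
Step 2: send(3) -> val=3, total = 5+3 = 8, yield 8.
Step 3: send(3) -> val=3, total = 8+3 = 11, yield 11.
Therefore output = 11.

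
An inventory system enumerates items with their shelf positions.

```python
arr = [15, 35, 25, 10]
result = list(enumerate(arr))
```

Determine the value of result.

Step 1: enumerate pairs each element with its index:
  (0, 15)
  (1, 35)
  (2, 25)
  (3, 10)
Therefore result = [(0, 15), (1, 35), (2, 25), (3, 10)].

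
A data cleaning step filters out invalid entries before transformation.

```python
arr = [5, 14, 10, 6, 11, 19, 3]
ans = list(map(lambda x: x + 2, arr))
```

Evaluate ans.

Step 1: Apply lambda x: x + 2 to each element:
  5 -> 7
  14 -> 16
  10 -> 12
  6 -> 8
  11 -> 13
  19 -> 21
  3 -> 5
Therefore ans = [7, 16, 12, 8, 13, 21, 5].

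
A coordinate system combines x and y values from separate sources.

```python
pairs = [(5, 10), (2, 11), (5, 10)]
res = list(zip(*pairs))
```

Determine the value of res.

Step 1: zip(*pairs) transposes: unzips [(5, 10), (2, 11), (5, 10)] into separate sequences.
Step 2: First elements: (5, 2, 5), second elements: (10, 11, 10).
Therefore res = [(5, 2, 5), (10, 11, 10)].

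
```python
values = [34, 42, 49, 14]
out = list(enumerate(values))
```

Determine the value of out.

Step 1: enumerate pairs each element with its index:
  (0, 34)
  (1, 42)
  (2, 49)
  (3, 14)
Therefore out = [(0, 34), (1, 42), (2, 49), (3, 14)].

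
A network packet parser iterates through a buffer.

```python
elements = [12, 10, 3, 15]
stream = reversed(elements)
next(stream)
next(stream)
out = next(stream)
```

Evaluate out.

Step 1: reversed([12, 10, 3, 15]) gives iterator: [15, 3, 10, 12].
Step 2: First next() = 15, second next() = 3.
Step 3: Third next() = 10.
Therefore out = 10.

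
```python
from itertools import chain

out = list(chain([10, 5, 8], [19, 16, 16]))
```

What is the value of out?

Step 1: chain() concatenates iterables: [10, 5, 8] + [19, 16, 16].
Therefore out = [10, 5, 8, 19, 16, 16].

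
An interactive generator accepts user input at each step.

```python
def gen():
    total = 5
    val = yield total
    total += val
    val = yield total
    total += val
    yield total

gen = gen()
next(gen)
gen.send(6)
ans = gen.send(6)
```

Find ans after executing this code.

Step 1: next() -> yield total=5.
Step 2: send(6) -> val=6, total = 5+6 = 11, yield 11.
Step 3: send(6) -> val=6, total = 11+6 = 17, yield 17.
Therefore ans = 17.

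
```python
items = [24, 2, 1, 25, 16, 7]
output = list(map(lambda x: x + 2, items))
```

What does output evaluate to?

Step 1: Apply lambda x: x + 2 to each element:
  24 -> 26
  2 -> 4
  1 -> 3
  25 -> 27
  16 -> 18
  7 -> 9
Therefore output = [26, 4, 3, 27, 18, 9].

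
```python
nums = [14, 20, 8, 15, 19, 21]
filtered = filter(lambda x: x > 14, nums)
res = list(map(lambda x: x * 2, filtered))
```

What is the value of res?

Step 1: Filter nums for elements > 14:
  14: removed
  20: kept
  8: removed
  15: kept
  19: kept
  21: kept
Step 2: Map x * 2 on filtered [20, 15, 19, 21]:
  20 -> 40
  15 -> 30
  19 -> 38
  21 -> 42
Therefore res = [40, 30, 38, 42].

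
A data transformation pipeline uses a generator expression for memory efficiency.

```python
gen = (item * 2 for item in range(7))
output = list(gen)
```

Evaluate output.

Step 1: For each item in range(7), compute item*2:
  item=0: 0*2 = 0
  item=1: 1*2 = 2
  item=2: 2*2 = 4
  item=3: 3*2 = 6
  item=4: 4*2 = 8
  item=5: 5*2 = 10
  item=6: 6*2 = 12
Therefore output = [0, 2, 4, 6, 8, 10, 12].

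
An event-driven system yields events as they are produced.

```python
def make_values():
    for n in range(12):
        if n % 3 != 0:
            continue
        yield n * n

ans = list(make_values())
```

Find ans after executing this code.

Step 1: Only yield n**2 when n is divisible by 3:
  n=0: 0 % 3 == 0, yield 0**2 = 0
  n=3: 3 % 3 == 0, yield 3**2 = 9
  n=6: 6 % 3 == 0, yield 6**2 = 36
  n=9: 9 % 3 == 0, yield 9**2 = 81
Therefore ans = [0, 9, 36, 81].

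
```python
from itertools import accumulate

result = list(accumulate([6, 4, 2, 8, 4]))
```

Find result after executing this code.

Step 1: accumulate computes running sums:
  + 6 = 6
  + 4 = 10
  + 2 = 12
  + 8 = 20
  + 4 = 24
Therefore result = [6, 10, 12, 20, 24].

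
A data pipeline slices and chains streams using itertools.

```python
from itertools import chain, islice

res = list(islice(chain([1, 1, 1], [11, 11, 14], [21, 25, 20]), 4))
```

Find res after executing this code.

Step 1: chain([1, 1, 1], [11, 11, 14], [21, 25, 20]) = [1, 1, 1, 11, 11, 14, 21, 25, 20].
Step 2: islice takes first 4 elements: [1, 1, 1, 11].
Therefore res = [1, 1, 1, 11].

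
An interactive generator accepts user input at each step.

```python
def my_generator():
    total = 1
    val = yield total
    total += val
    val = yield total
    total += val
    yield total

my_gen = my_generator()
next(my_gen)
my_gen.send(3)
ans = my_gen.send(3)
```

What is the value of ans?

Step 1: next() -> yield total=1.
Step 2: send(3) -> val=3, total = 1+3 = 4, yield 4.
Step 3: send(3) -> val=3, total = 4+3 = 7, yield 7.
Therefore ans = 7.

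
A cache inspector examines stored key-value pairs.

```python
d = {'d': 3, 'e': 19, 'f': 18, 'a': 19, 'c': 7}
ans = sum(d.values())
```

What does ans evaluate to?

Step 1: d.values() = [3, 19, 18, 19, 7].
Step 2: sum = 66.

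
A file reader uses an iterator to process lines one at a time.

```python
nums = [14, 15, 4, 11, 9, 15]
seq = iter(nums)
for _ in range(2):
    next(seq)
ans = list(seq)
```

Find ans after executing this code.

Step 1: Create iterator over [14, 15, 4, 11, 9, 15].
Step 2: Advance 2 positions (consuming [14, 15]).
Step 3: list() collects remaining elements: [4, 11, 9, 15].
Therefore ans = [4, 11, 9, 15].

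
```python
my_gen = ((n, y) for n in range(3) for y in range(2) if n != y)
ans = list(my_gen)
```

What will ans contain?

Step 1: Nested generator over range(3) x range(2) where n != y:
  (0, 0): excluded (n == y)
  (0, 1): included
  (1, 0): included
  (1, 1): excluded (n == y)
  (2, 0): included
  (2, 1): included
Therefore ans = [(0, 1), (1, 0), (2, 0), (2, 1)].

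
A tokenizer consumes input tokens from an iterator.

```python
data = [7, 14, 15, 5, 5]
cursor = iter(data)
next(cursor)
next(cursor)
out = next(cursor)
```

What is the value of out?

Step 1: Create iterator over [7, 14, 15, 5, 5].
Step 2: next() consumes 7.
Step 3: next() consumes 14.
Step 4: next() returns 15.
Therefore out = 15.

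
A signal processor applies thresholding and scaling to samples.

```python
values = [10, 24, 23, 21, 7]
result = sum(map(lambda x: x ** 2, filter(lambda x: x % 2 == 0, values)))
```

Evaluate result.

Step 1: Filter even numbers from [10, 24, 23, 21, 7]: [10, 24]
Step 2: Square each: [100, 576]
Step 3: Sum = 676.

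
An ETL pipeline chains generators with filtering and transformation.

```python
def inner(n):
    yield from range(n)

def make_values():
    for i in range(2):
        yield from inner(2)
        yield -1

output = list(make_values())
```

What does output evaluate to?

Step 1: For each i in range(2):
  i=0: yield from inner(2) -> [0, 1], then yield -1
  i=1: yield from inner(2) -> [0, 1], then yield -1
Therefore output = [0, 1, -1, 0, 1, -1].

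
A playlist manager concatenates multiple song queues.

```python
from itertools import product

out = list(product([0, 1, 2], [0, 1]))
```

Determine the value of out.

Step 1: product([0, 1, 2], [0, 1]) gives all pairs:
  (0, 0)
  (0, 1)
  (1, 0)
  (1, 1)
  (2, 0)
  (2, 1)
Therefore out = [(0, 0), (0, 1), (1, 0), (1, 1), (2, 0), (2, 1)].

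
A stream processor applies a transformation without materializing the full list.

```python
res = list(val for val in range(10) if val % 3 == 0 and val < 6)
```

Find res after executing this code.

Step 1: Filter range(10) where val % 3 == 0 and val < 6:
  val=0: both conditions met, included
  val=1: excluded (1 % 3 != 0)
  val=2: excluded (2 % 3 != 0)
  val=3: both conditions met, included
  val=4: excluded (4 % 3 != 0)
  val=5: excluded (5 % 3 != 0)
  val=6: excluded (6 >= 6)
  val=7: excluded (7 % 3 != 0, 7 >= 6)
  val=8: excluded (8 % 3 != 0, 8 >= 6)
  val=9: excluded (9 >= 6)
Therefore res = [0, 3].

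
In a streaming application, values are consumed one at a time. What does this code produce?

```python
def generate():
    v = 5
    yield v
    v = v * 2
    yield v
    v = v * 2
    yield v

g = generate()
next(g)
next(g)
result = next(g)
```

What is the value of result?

Step 1: Trace through generator execution:
  Yield 1: v starts at 5, yield 5
  Yield 2: v = 5 * 2 = 10, yield 10
  Yield 3: v = 10 * 2 = 20, yield 20
Step 2: First next() gets 5, second next() gets the second value, third next() yields 20.
Therefore result = 20.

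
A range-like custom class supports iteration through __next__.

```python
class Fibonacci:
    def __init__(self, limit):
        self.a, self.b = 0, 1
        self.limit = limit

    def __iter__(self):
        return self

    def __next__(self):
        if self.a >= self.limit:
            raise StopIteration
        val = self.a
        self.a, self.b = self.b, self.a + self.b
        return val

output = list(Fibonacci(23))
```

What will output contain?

Step 1: Fibonacci-like sequence (a=0, b=1) until >= 23:
  Yield 0, then a,b = 1,1
  Yield 1, then a,b = 1,2
  Yield 1, then a,b = 2,3
  Yield 2, then a,b = 3,5
  Yield 3, then a,b = 5,8
  Yield 5, then a,b = 8,13
  Yield 8, then a,b = 13,21
  Yield 13, then a,b = 21,34
  Yield 21, then a,b = 34,55
Step 2: 34 >= 23, stop.
Therefore output = [0, 1, 1, 2, 3, 5, 8, 13, 21].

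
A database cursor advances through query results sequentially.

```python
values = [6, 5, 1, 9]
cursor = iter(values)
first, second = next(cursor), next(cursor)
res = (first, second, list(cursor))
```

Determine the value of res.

Step 1: Create iterator over [6, 5, 1, 9].
Step 2: first = 6, second = 5.
Step 3: Remaining elements: [1, 9].
Therefore res = (6, 5, [1, 9]).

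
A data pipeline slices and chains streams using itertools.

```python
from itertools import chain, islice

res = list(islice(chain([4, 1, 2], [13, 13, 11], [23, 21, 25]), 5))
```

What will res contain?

Step 1: chain([4, 1, 2], [13, 13, 11], [23, 21, 25]) = [4, 1, 2, 13, 13, 11, 23, 21, 25].
Step 2: islice takes first 5 elements: [4, 1, 2, 13, 13].
Therefore res = [4, 1, 2, 13, 13].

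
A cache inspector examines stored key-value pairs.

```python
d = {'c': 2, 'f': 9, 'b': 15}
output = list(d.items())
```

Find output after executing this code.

Step 1: d.items() returns (key, value) pairs in insertion order.
Therefore output = [('c', 2), ('f', 9), ('b', 15)].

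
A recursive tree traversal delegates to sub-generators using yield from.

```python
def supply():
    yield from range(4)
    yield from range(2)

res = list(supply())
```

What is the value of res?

Step 1: Trace yields in order:
  yield 0
  yield 1
  yield 2
  yield 3
  yield 0
  yield 1
Therefore res = [0, 1, 2, 3, 0, 1].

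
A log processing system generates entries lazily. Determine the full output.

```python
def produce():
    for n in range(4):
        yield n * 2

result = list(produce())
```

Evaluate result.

Step 1: For each n in range(4), yield n * 2:
  n=0: yield 0 * 2 = 0
  n=1: yield 1 * 2 = 2
  n=2: yield 2 * 2 = 4
  n=3: yield 3 * 2 = 6
Therefore result = [0, 2, 4, 6].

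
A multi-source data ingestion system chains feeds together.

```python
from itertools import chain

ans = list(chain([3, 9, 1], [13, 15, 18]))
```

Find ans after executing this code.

Step 1: chain() concatenates iterables: [3, 9, 1] + [13, 15, 18].
Therefore ans = [3, 9, 1, 13, 15, 18].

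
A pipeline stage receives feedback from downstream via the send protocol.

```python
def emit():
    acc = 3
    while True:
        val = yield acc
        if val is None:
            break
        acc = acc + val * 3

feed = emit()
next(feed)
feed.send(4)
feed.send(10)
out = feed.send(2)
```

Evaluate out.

Step 1: next() -> yield acc=3.
Step 2: send(4) -> val=4, acc = 3 + 4*3 = 15, yield 15.
Step 3: send(10) -> val=10, acc = 15 + 10*3 = 45, yield 45.
Step 4: send(2) -> val=2, acc = 45 + 2*3 = 51, yield 51.
Therefore out = 51.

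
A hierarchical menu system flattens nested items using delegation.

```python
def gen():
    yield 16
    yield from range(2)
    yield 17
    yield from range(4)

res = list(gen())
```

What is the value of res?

Step 1: Trace yields in order:
  yield 16
  yield 0
  yield 1
  yield 17
  yield 0
  yield 1
  yield 2
  yield 3
Therefore res = [16, 0, 1, 17, 0, 1, 2, 3].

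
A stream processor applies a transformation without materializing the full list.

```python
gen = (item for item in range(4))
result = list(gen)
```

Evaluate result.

Step 1: Generator expression iterates range(4): [0, 1, 2, 3].
Step 2: list() collects all values.
Therefore result = [0, 1, 2, 3].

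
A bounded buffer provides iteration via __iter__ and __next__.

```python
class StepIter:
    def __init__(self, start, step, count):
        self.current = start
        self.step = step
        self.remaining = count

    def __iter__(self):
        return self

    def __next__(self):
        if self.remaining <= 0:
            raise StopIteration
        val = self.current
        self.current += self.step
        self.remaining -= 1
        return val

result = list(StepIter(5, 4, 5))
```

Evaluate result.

Step 1: StepIter starts at 5, increments by 4, for 5 steps:
  Yield 5, then current += 4
  Yield 9, then current += 4
  Yield 13, then current += 4
  Yield 17, then current += 4
  Yield 21, then current += 4
Therefore result = [5, 9, 13, 17, 21].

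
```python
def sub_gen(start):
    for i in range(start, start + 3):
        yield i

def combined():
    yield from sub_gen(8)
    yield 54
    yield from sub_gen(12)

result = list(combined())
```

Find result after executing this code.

Step 1: combined() delegates to sub_gen(8):
  yield 8
  yield 9
  yield 10
Step 2: yield 54
Step 3: Delegates to sub_gen(12):
  yield 12
  yield 13
  yield 14
Therefore result = [8, 9, 10, 54, 12, 13, 14].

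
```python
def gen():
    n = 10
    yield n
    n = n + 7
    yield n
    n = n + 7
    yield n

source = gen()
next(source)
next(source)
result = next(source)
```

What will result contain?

Step 1: Trace through generator execution:
  Yield 1: n starts at 10, yield 10
  Yield 2: n = 10 + 7 = 17, yield 17
  Yield 3: n = 17 + 7 = 24, yield 24
Step 2: First next() gets 10, second next() gets the second value, third next() yields 24.
Therefore result = 24.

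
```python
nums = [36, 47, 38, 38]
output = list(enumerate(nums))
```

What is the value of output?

Step 1: enumerate pairs each element with its index:
  (0, 36)
  (1, 47)
  (2, 38)
  (3, 38)
Therefore output = [(0, 36), (1, 47), (2, 38), (3, 38)].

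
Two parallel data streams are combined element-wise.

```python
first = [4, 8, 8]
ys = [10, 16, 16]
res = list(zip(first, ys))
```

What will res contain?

Step 1: zip pairs elements at same index:
  Index 0: (4, 10)
  Index 1: (8, 16)
  Index 2: (8, 16)
Therefore res = [(4, 10), (8, 16), (8, 16)].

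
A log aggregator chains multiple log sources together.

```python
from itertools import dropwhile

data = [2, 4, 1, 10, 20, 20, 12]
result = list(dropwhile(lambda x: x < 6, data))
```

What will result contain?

Step 1: dropwhile drops elements while < 6:
  2 < 6: dropped
  4 < 6: dropped
  1 < 6: dropped
  10: kept (dropping stopped)
Step 2: Remaining elements kept regardless of condition.
Therefore result = [10, 20, 20, 12].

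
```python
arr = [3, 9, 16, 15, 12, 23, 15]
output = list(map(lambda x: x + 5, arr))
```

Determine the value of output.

Step 1: Apply lambda x: x + 5 to each element:
  3 -> 8
  9 -> 14
  16 -> 21
  15 -> 20
  12 -> 17
  23 -> 28
  15 -> 20
Therefore output = [8, 14, 21, 20, 17, 28, 20].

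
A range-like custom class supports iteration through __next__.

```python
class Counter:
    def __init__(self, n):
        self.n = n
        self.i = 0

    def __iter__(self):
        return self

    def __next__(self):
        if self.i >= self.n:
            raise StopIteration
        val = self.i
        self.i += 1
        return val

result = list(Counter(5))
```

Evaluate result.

Step 1: Counter(5) creates an iterator counting 0 to 4.
Step 2: list() consumes all values: [0, 1, 2, 3, 4].
Therefore result = [0, 1, 2, 3, 4].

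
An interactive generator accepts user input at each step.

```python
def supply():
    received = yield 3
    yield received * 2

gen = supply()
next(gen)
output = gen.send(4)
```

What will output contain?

Step 1: next(gen) advances to first yield, producing 3.
Step 2: send(4) resumes, received = 4.
Step 3: yield received * 2 = 4 * 2 = 8.
Therefore output = 8.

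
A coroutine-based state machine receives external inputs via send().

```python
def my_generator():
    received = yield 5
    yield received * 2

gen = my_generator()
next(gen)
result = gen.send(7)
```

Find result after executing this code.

Step 1: next(gen) advances to first yield, producing 5.
Step 2: send(7) resumes, received = 7.
Step 3: yield received * 2 = 7 * 2 = 14.
Therefore result = 14.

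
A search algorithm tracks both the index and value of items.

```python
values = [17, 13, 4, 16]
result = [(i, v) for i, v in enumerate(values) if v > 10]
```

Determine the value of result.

Step 1: Filter enumerate([17, 13, 4, 16]) keeping v > 10:
  (0, 17): 17 > 10, included
  (1, 13): 13 > 10, included
  (2, 4): 4 <= 10, excluded
  (3, 16): 16 > 10, included
Therefore result = [(0, 17), (1, 13), (3, 16)].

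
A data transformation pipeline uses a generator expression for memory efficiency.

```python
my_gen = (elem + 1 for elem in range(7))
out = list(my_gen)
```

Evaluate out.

Step 1: For each elem in range(7), compute elem+1:
  elem=0: 0+1 = 1
  elem=1: 1+1 = 2
  elem=2: 2+1 = 3
  elem=3: 3+1 = 4
  elem=4: 4+1 = 5
  elem=5: 5+1 = 6
  elem=6: 6+1 = 7
Therefore out = [1, 2, 3, 4, 5, 6, 7].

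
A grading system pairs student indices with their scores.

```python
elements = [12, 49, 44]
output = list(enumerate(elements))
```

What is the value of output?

Step 1: enumerate pairs each element with its index:
  (0, 12)
  (1, 49)
  (2, 44)
Therefore output = [(0, 12), (1, 49), (2, 44)].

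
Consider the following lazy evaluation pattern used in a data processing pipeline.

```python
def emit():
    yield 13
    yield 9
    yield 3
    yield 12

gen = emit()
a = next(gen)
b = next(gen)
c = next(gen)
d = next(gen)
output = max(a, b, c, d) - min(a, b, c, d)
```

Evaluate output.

Step 1: Create generator and consume all values:
  a = next(gen) = 13
  b = next(gen) = 9
  c = next(gen) = 3
  d = next(gen) = 12
Step 2: max = 13, min = 3, output = 13 - 3 = 10.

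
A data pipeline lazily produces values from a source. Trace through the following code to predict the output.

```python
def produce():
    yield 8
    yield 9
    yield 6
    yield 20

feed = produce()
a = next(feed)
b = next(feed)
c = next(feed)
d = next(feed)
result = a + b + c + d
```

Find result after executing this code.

Step 1: Create generator and consume all values:
  a = next(feed) = 8
  b = next(feed) = 9
  c = next(feed) = 6
  d = next(feed) = 20
Step 2: result = 8 + 9 + 6 + 20 = 43.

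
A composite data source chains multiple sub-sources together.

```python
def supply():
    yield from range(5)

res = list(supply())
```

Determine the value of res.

Step 1: yield from delegates to the iterable, yielding each element.
Step 2: Collected values: [0, 1, 2, 3, 4].
Therefore res = [0, 1, 2, 3, 4].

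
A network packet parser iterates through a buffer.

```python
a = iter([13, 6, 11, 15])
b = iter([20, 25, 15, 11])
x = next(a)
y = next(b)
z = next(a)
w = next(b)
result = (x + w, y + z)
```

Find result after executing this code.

Step 1: a iterates [13, 6, 11, 15], b iterates [20, 25, 15, 11].
Step 2: x = next(a) = 13, y = next(b) = 20.
Step 3: z = next(a) = 6, w = next(b) = 25.
Step 4: result = (13 + 25, 20 + 6) = (38, 26).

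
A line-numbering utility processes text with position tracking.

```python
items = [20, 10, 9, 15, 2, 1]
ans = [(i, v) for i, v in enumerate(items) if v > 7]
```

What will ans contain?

Step 1: Filter enumerate([20, 10, 9, 15, 2, 1]) keeping v > 7:
  (0, 20): 20 > 7, included
  (1, 10): 10 > 7, included
  (2, 9): 9 > 7, included
  (3, 15): 15 > 7, included
  (4, 2): 2 <= 7, excluded
  (5, 1): 1 <= 7, excluded
Therefore ans = [(0, 20), (1, 10), (2, 9), (3, 15)].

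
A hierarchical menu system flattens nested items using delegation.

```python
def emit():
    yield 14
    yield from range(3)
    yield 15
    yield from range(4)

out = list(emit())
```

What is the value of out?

Step 1: Trace yields in order:
  yield 14
  yield 0
  yield 1
  yield 2
  yield 15
  yield 0
  yield 1
  yield 2
  yield 3
Therefore out = [14, 0, 1, 2, 15, 0, 1, 2, 3].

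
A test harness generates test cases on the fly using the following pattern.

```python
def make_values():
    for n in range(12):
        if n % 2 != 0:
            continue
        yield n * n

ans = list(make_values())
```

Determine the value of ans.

Step 1: Only yield n**2 when n is divisible by 2:
  n=0: 0 % 2 == 0, yield 0**2 = 0
  n=2: 2 % 2 == 0, yield 2**2 = 4
  n=4: 4 % 2 == 0, yield 4**2 = 16
  n=6: 6 % 2 == 0, yield 6**2 = 36
  n=8: 8 % 2 == 0, yield 8**2 = 64
  n=10: 10 % 2 == 0, yield 10**2 = 100
Therefore ans = [0, 4, 16, 36, 64, 100].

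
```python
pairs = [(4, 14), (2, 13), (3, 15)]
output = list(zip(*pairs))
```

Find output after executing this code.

Step 1: zip(*pairs) transposes: unzips [(4, 14), (2, 13), (3, 15)] into separate sequences.
Step 2: First elements: (4, 2, 3), second elements: (14, 13, 15).
Therefore output = [(4, 2, 3), (14, 13, 15)].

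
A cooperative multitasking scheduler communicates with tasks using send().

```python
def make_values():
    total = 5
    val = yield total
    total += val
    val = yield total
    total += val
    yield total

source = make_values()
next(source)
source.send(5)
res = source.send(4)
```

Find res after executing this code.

Step 1: next() -> yield total=5.
Step 2: send(5) -> val=5, total = 5+5 = 10, yield 10.
Step 3: send(4) -> val=4, total = 10+4 = 14, yield 14.
Therefore res = 14.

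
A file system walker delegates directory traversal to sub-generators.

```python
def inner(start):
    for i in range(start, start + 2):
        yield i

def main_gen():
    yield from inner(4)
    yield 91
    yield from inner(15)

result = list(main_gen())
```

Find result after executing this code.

Step 1: main_gen() delegates to inner(4):
  yield 4
  yield 5
Step 2: yield 91
Step 3: Delegates to inner(15):
  yield 15
  yield 16
Therefore result = [4, 5, 91, 15, 16].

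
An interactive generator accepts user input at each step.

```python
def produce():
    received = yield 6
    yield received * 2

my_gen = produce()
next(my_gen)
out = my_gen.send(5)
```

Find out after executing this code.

Step 1: next(my_gen) advances to first yield, producing 6.
Step 2: send(5) resumes, received = 5.
Step 3: yield received * 2 = 5 * 2 = 10.
Therefore out = 10.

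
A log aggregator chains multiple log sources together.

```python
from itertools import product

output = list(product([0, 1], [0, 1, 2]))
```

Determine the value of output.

Step 1: product([0, 1], [0, 1, 2]) gives all pairs:
  (0, 0)
  (0, 1)
  (0, 2)
  (1, 0)
  (1, 1)
  (1, 2)
Therefore output = [(0, 0), (0, 1), (0, 2), (1, 0), (1, 1), (1, 2)].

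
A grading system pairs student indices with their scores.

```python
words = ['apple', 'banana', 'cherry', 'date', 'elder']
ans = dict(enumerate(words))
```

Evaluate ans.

Step 1: enumerate pairs indices with words:
  0 -> 'apple'
  1 -> 'banana'
  2 -> 'cherry'
  3 -> 'date'
  4 -> 'elder'
Therefore ans = {0: 'apple', 1: 'banana', 2: 'cherry', 3: 'date', 4: 'elder'}.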